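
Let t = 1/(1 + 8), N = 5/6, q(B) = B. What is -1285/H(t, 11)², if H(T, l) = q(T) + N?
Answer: -416340/289 ≈ -1440.6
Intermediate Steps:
N = ⅚ (N = 5*(⅙) = ⅚ ≈ 0.83333)
t = ⅑ (t = 1/9 = ⅑ ≈ 0.11111)
H(T, l) = ⅚ + T (H(T, l) = T + ⅚ = ⅚ + T)
-1285/H(t, 11)² = -1285/(⅚ + ⅑)² = -1285/((17/18)²) = -1285/289/324 = -1285*324/289 = -416340/289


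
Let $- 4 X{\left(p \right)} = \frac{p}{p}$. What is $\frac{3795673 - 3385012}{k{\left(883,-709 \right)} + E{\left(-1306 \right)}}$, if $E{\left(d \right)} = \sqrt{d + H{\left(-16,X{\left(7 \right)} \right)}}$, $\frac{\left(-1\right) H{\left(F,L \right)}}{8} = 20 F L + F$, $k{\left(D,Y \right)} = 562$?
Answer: $\frac{115395741}{158831} - \frac{1231983 i \sqrt{202}}{317662} \approx 726.53 - 55.121 i$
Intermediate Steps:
$X{\left(p \right)} = - \frac{1}{4}$ ($X{\left(p \right)} = - \frac{p \frac{1}{p}}{4} = \left(- \frac{1}{4}\right) 1 = - \frac{1}{4}$)
$H{\left(F,L \right)} = - 8 F - 160 F L$ ($H{\left(F,L \right)} = - 8 \left(20 F L + F\right) = - 8 \left(F + 20 F L\right) = - 8 F - 160 F L$)
$E{\left(d \right)} = \sqrt{-512 + d}$ ($E{\left(d \right)} = \sqrt{d - - 128 \left(1 + 20 \left(- \frac{1}{4}\right)\right)} = \sqrt{d - - 128 \left(1 - 5\right)} = \sqrt{d - \left(-128\right) \left(-4\right)} = \sqrt{d - 512} = \sqrt{-512 + d}$)
$\frac{3795673 - 3385012}{k{\left(883,-709 \right)} + E{\left(-1306 \right)}} = \frac{3795673 - 3385012}{562 + \sqrt{-512 - 1306}} = \frac{410661}{562 + \sqrt{-1818}} = \frac{410661}{562 + 3 i \sqrt{202}}$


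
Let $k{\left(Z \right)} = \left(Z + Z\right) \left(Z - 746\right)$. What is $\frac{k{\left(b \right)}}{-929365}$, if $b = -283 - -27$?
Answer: $- \frac{513024}{929365} \approx -0.55202$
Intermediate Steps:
$b = -256$ ($b = -283 + 27 = -256$)
$k{\left(Z \right)} = 2 Z \left(-746 + Z\right)$
$\frac{k{\left(b \right)}}{-929365} = \frac{2 \left(-256\right) \left(-746 - 256\right)}{-929365} = 2 \left(-256\right) \left(-1002\right) \left(- \frac{1}{929365}\right) = 513024 \left(- \frac{1}{929365}\right) = - \frac{513024}{929365}$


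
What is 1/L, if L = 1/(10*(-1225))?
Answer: -12250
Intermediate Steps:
L = -1/12250 (L = 1/(-12250) = -1/12250 ≈ -8.1633e-5)
1/L = 1/(-1/12250) = -12250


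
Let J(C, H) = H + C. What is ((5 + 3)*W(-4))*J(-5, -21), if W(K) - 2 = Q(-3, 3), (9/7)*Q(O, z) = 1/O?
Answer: -9776/27 ≈ -362.07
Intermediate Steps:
Q(O, z) = 7/(9*O) (Q(O, z) = 7*(1/O)/9 = 7/(9*O))
W(K) = 47/27 (W(K) = 2 + (7/9)/(-3) = 2 + (7/9)*(-⅓) = 2 - 7/27 = 47/27)
J(C, H) = C + H
((5 + 3)*W(-4))*J(-5, -21) = ((5 + 3)*(47/27))*(-5 - 21) = (8*(47/27))*(-26) = (376/27)*(-26) = -9776/27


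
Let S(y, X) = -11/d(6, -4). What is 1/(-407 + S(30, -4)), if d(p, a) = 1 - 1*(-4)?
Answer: -5/2046 ≈ -0.0024438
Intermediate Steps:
d(p, a) = 5 (d(p, a) = 1 + 4 = 5)
S(y, X) = -11/5
1/(-407 + S(30, -4)) = 1/(-407 - 11/5) = 1/(-2046/5) = -5/2046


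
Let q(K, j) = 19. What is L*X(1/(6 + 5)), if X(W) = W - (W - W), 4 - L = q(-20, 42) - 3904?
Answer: 3889/11 ≈ 353.55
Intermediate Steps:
L = 3889 (L = 4 - (19 - 3904) = 4 - 1*(-3885) = 4 + 3885 = 3889)
X(W) = W (X(W) = W - 1*0 = W + 0 = W)
L*X(1/(6 + 5)) = 3889/(6 + 5) = 3889/11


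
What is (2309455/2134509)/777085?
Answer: 461891/331738985253 ≈ 1.3923e-6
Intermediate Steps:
(2309455/2134509)/777085 = (2309455*(1/2134509))*(1/777085) = (2309455/2134509)*(1/777085) = 461891/331738985253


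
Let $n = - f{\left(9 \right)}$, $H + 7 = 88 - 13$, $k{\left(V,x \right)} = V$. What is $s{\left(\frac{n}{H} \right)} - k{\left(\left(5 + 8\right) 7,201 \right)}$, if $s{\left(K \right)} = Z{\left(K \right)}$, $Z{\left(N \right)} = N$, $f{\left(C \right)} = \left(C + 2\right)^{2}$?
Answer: $- \frac{6309}{68} \approx -92.779$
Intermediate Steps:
$f{\left(C \right)} = \left(2 + C\right)^{2}$
$H = 68$ ($H = -7 + \left(88 - 13\right) = -7 + 75 = 68$)
$n = -121$ ($n = - \left(2 + 9\right)^{2} = - 11^{2} = \left(-1\right) 121 = -121$)
$s{\left(K \right)} = K$
$s{\left(\frac{n}{H} \right)} - k{\left(\left(5 + 8\right) 7,201 \right)} = - \frac{121}{68} - \left(5 + 8\right) 7 = \left(-121\right) \frac{1}{68} - 13 \cdot 7 = - \frac{121}{68} - 91 = - \frac{6309}{68}$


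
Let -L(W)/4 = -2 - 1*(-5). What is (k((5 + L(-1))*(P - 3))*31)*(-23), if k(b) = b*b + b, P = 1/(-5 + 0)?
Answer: -9343152/25 ≈ -3.7373e+5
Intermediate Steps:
L(W) = -12 (L(W) = -4*(-2 - 1*(-5)) = -4*(-2 + 5) = -4*3 = -12)
P = -⅕ (P = 1/(-5) = -⅕ ≈ -0.20000)
k(b) = b + b² (k(b) = b² + b = b + b²)
(k((5 + L(-1))*(P - 3))*31)*(-23) = ((((5 - 12)*(-⅕ - 3))*(1 + (5 - 12)*(-⅕ - 3)))*31)*(-23) = (((-7*(-16/5))*(1 - 7*(-16/5)))*31)*(-23) = ((112*(1 + 112/5)/5)*31)*(-23) = (((112/5)*(117/5))*31)*(-23) = ((13104/25)*31)*(-23) = (406224/25)*(-23) = -9343152/25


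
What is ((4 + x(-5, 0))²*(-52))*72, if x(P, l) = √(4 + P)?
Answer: -56160 - 29952*I ≈ -56160.0 - 29952.0*I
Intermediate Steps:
((4 + x(-5, 0))²*(-52))*72 = ((4 + √(4 - 5))²*(-52))*72 = ((4 + √(-1))²*(-52))*72 = ((4 + I)²*(-52))*72 = -52*(4 + I)²*72 = -3744*(4 + I)²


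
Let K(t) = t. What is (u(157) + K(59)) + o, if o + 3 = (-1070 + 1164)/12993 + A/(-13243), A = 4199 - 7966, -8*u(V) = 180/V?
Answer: 3033630312683/54028817886 ≈ 56.148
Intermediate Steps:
u(V) = -45/(2*V)
A = -3767
o = -466009424/172066299 (o = -3 + ((-1070 + 1164)/12993 - 3767/(-13243)) = -3 + (94*(1/12993) - 3767*(-1/13243)) = -3 + (94/12993 + 3767/13243) = -3 + 50189473/172066299 = -466009424/172066299 ≈ -2.7083)
(u(157) + K(59)) + o = (-45/2/157 + 59) - 466009424/172066299 = (-45/2*1/157 + 59) - 466009424/172066299 = (-45/314 + 59) - 466009424/172066299 = 18481/314 - 466009424/172066299 = 3033630312683/54028817886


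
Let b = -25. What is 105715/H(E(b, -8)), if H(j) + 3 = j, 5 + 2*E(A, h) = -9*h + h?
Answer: 211430/53 ≈ 3989.2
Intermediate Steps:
E(A, h) = -5/2 - 4*h (E(A, h) = -5/2 + (-9*h + h)/2 = -5/2 + (-8*h)/2 = -5/2 - 4*h)
H(j) = -3 + j
105715/H(E(b, -8)) = 105715/(-3 + (-5/2 - 4*(-8))) = 105715/(-3 + (-5/2 + 32)) = 105715/(-3 + 59/2) = 105715/(53/2) = 105715*(2/53) = 211430/53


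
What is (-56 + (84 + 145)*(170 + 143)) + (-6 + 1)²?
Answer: 71646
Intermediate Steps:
(-56 + (84 + 145)*(170 + 143)) + (-6 + 1)² = (-56 + 229*313) + (-5)² = (-56 + 71677) + 25 = 71621 + 25 = 71646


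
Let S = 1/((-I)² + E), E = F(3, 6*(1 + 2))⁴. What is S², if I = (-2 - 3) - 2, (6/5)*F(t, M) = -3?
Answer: 256/1985281 ≈ 0.00012895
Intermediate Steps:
F(t, M) = -5/2 (F(t, M) = (⅚)*(-3) = -5/2)
I = -7 (I = -5 - 2 = -7)
E = 625/16 (E = (-5/2)⁴ = 625/16 ≈ 39.063)
S = 16/1409 (S = 1/((-1*(-7))² + 625/16) = 1/(7² + 625/16) = 1/(49 + 625/16) = 1/(1409/16) = 16/1409 ≈ 0.011356)
S² = (16/1409)² = 256/1985281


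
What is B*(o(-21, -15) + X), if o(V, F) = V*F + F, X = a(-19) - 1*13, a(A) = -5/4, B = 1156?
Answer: 330327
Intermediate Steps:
a(A) = -5/4 (a(A) = -5*1/4 = -5/4)
X = -57/4 (X = -5/4 - 1*13 = -5/4 - 13 = -57/4 ≈ -14.250)
o(V, F) = F + F*V (o(V, F) = F*V + F = F + F*V)
B*(o(-21, -15) + X) = 1156*(-15*(1 - 21) - 57/4) = 1156*(-15*(-20) - 57/4) = 1156*(300 - 57/4) = 1156*(1143/4) = 330327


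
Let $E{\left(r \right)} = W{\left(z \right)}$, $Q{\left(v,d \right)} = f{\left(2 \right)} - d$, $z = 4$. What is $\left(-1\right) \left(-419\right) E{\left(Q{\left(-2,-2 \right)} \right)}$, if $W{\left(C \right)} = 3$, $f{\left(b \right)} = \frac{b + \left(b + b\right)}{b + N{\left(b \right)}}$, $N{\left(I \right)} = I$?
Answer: $1257$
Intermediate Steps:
$f{\left(b \right)} = \frac{3}{2}$ ($f{\left(b \right)} = \frac{b + \left(b + b\right)}{b + b} = \frac{b + 2 b}{2 b} = 3 b \frac{1}{2 b} = \frac{3}{2}$)
$Q{\left(v,d \right)} = \frac{3}{2} - d$
$E{\left(r \right)} = 3$
$\left(-1\right) \left(-419\right) E{\left(Q{\left(-2,-2 \right)} \right)} = \left(-1\right) \left(-419\right) 3 = 419 \cdot 3 = 1257$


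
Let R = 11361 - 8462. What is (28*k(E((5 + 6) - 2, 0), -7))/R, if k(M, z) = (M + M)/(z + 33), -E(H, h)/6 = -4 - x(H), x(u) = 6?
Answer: 1680/37687 ≈ 0.044578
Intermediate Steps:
E(H, h) = 60 (E(H, h) = -6*(-4 - 1*6) = -6*(-4 - 6) = -6*(-10) = 60)
k(M, z) = 2*M/(33 + z) (k(M, z) = (2*M)/(33 + z) = 2*M/(33 + z))
R = 2899
(28*k(E((5 + 6) - 2, 0), -7))/R = (28*(2*60/(33 - 7)))/2899 = (28*(2*60/26))*(1/2899) = (28*(2*60*(1/26)))*(1/2899) = (28*(60/13))*(1/2899) = (1680/13)*(1/2899) = 1680/37687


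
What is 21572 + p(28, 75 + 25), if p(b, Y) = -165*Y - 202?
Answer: 4870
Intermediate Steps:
p(b, Y) = -202 - 165*Y
21572 + p(28, 75 + 25) = 21572 + (-202 - 165*(75 + 25)) = 21572 + (-202 - 165*100) = 21572 + (-202 - 16500) = 21572 - 16702 = 4870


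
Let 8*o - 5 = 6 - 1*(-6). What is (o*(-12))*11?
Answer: -561/2 ≈ -280.50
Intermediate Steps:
o = 17/8 (o = 5/8 + (6 - 1*(-6))/8 = 5/8 + (6 + 6)/8 = 5/8 + (⅛)*12 = 5/8 + 3/2 = 17/8 ≈ 2.1250)
(o*(-12))*11 = ((17/8)*(-12))*11 = -51/2*11 = -561/2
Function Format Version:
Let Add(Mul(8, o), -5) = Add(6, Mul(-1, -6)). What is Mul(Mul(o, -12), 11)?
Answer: Rational(-561, 2) ≈ -280.50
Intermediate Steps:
o = Rational(17, 8) (o = Add(Rational(5, 8), Mul(Rational(1, 8), Add(6, Mul(-1, -6)))) = Add(Rational(5, 8), Mul(Rational(1, 8), Add(6, 6))) = Add(Rational(5, 8), Mul(Rational(1, 8), 12)) = Add(Rational(5, 8), Rational(3, 2)) = Rational(17, 8) ≈ 2.1250)
Mul(Mul(o, -12), 11) = Mul(Mul(Rational(17, 8), -12), 11) = Mul(Rational(-51, 2), 11) = Rational(-561, 2)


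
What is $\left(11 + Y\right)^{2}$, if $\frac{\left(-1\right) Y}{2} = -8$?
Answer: $729$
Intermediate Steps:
$Y = 16$ ($Y = \left(-2\right) \left(-8\right) = 16$)
$\left(11 + Y\right)^{2} = \left(11 + 16\right)^{2} = 27^{2} = 729$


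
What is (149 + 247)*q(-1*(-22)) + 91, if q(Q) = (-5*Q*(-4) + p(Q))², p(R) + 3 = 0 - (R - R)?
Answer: 75623815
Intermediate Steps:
p(R) = -3 (p(R) = -3 + (0 - (R - R)) = -3 + (0 - 1*0) = -3 + (0 + 0) = -3 + 0 = -3)
q(Q) = (-3 + 20*Q)² (q(Q) = (-5*Q*(-4) - 3)² = (20*Q - 3)² = (-3 + 20*Q)²)
(149 + 247)*q(-1*(-22)) + 91 = (149 + 247)*(-3 + 20*(-1*(-22)))² + 91 = 396*(-3 + 20*22)² + 91 = 396*(-3 + 440)² + 91 = 396*437² + 91 = 396*190969 + 91 = 75623724 + 91 = 75623815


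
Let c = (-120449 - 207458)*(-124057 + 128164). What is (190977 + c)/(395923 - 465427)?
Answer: 7013141/362 ≈ 19373.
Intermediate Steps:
c = -1346714049 (c = -327907*4107 = -1346714049)
(190977 + c)/(395923 - 465427) = (190977 - 1346714049)/(395923 - 465427) = -1346523072/(-69504) = -1346523072*(-1/69504) = 7013141/362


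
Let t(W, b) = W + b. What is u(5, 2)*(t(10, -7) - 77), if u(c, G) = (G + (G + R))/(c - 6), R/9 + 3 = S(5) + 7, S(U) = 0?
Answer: 2960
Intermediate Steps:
R = 36 (R = -27 + 9*(0 + 7) = -27 + 9*7 = -27 + 63 = 36)
u(c, G) = (36 + 2*G)/(-6 + c) (u(c, G) = (G + (G + 36))/(c - 6) = (G + (36 + G))/(-6 + c) = (36 + 2*G)/(-6 + c))
u(5, 2)*(t(10, -7) - 77) = (2*(18 + 2)/(-6 + 5))*((10 - 7) - 77) = (2*20/(-1))*(3 - 77) = (2*(-1)*20)*(-74) = -40*(-74) = 2960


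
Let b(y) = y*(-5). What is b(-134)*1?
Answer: 670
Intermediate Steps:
b(y) = -5*y
b(-134)*1 = -5*(-134)*1 = 670*1 = 670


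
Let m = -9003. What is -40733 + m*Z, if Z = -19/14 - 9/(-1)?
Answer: -1533583/14 ≈ -1.0954e+5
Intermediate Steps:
Z = 107/14 (Z = -19*1/14 - 9*(-1) = -19/14 + 9 = 107/14 ≈ 7.6429)
-40733 + m*Z = -40733 - 9003*107/14 = -40733 - 963321/14 = -1533583/14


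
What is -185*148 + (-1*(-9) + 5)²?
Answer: -27184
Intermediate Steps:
-185*148 + (-1*(-9) + 5)² = -27380 + (9 + 5)² = -27380 + 14² = -27380 + 196 = -27184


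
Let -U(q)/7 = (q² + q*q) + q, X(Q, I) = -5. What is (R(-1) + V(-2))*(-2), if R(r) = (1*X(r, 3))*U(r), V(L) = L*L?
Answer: -78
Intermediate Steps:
V(L) = L²
U(q) = -14*q² - 7*q (U(q) = -7*((q² + q*q) + q) = -7*((q² + q²) + q) = -7*(2*q² + q) = -7*(q + 2*q²) = -14*q² - 7*q)
R(r) = 35*r*(1 + 2*r) (R(r) = (1*(-5))*(-7*r*(1 + 2*r)) = -(-35)*r*(1 + 2*r) = 35*r*(1 + 2*r))
(R(-1) + V(-2))*(-2) = (35*(-1)*(1 + 2*(-1)) + (-2)²)*(-2) = (35*(-1)*(1 - 2) + 4)*(-2) = (35*(-1)*(-1) + 4)*(-2) = (35 + 4)*(-2) = 39*(-2) = -78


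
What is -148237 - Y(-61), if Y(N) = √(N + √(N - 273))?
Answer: -148237 - √(-61 + I*√334) ≈ -1.4824e+5 - 7.8955*I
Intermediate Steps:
Y(N) = √(N + √(-273 + N))
-148237 - Y(-61) = -148237 - √(-61 + √(-273 - 61)) = -148237 - √(-61 + √(-334)) = -148237 - √(-61 + I*√334)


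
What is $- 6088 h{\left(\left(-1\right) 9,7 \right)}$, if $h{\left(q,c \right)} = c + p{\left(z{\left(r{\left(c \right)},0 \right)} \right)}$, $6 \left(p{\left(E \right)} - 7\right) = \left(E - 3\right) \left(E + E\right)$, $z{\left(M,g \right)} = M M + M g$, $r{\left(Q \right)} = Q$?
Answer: $- \frac{13978048}{3} \approx -4.6594 \cdot 10^{6}$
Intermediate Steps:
$z{\left(M,g \right)} = M^{2} + M g$
$p{\left(E \right)} = 7 + \frac{E \left(-3 + E\right)}{3}$ ($p{\left(E \right)} = 7 + \frac{\left(E - 3\right) \left(E + E\right)}{6} = 7 + \frac{\left(-3 + E\right) 2 E}{6} = 7 + \frac{2 E \left(-3 + E\right)}{6} = 7 + \frac{E \left(-3 + E\right)}{3}$)
$h{\left(q,c \right)} = 7 + c - c^{2} + \frac{c^{4}}{3}$ ($h{\left(q,c \right)} = c + \left(7 - c \left(c + 0\right) + \frac{\left(c \left(c + 0\right)\right)^{2}}{3}\right) = c + \left(7 - c c + \frac{\left(c c\right)^{2}}{3}\right) = c + \left(7 - c^{2} + \frac{\left(c^{2}\right)^{2}}{3}\right) = c + \left(7 - c^{2} + \frac{c^{4}}{3}\right) = 7 + c - c^{2} + \frac{c^{4}}{3}$)
$- 6088 h{\left(\left(-1\right) 9,7 \right)} = - 6088 \left(7 + 7 - 7^{2} + \frac{7^{4}}{3}\right) = - 6088 \left(7 + 7 - 49 + \frac{1}{3} \cdot 2401\right) = - 6088 \left(7 + 7 - 49 + \frac{2401}{3}\right) = \left(-6088\right) \frac{2296}{3} = - \frac{13978048}{3}$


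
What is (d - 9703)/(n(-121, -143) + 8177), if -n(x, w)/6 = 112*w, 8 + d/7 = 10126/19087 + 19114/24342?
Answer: -3670912424/39260031213 ≈ -0.093503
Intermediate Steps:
d = -10869635077/232307877 (d = -56 + 7*(10126/19087 + 19114/24342) = -56 + 7*(10126*(1/19087) + 19114*(1/24342)) = -56 + 7*(10126/19087 + 9557/12171) = -56 + 7*(305658005/232307877) = -56 + 2139606035/232307877 = -10869635077/232307877 ≈ -46.790)
n(x, w) = -672*w
(d - 9703)/(n(-121, -143) + 8177) = (-10869635077/232307877 - 9703)/(-672*(-143) + 8177) = -2264952965608/(232307877*(96096 + 8177)) = -2264952965608/232307877/104273 = -2264952965608/232307877*1/104273 = -3670912424/39260031213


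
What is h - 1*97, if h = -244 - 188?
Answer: -529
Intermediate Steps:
h = -432
h - 1*97 = -432 - 1*97 = -432 - 97 = -529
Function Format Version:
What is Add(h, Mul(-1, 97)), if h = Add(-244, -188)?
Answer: -529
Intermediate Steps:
h = -432
Add(h, Mul(-1, 97)) = Add(-432, Mul(-1, 97)) = Add(-432, -97) = -529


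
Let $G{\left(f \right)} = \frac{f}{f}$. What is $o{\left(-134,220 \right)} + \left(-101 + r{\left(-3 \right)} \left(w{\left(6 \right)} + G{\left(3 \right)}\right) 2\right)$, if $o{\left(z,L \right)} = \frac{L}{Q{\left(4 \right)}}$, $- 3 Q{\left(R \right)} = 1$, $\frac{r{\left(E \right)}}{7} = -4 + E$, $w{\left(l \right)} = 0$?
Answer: $-859$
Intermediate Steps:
$r{\left(E \right)} = -28 + 7 E$ ($r{\left(E \right)} = 7 \left(-4 + E\right) = -28 + 7 E$)
$Q{\left(R \right)} = - \frac{1}{3}$ ($Q{\left(R \right)} = \left(- \frac{1}{3}\right) 1 = - \frac{1}{3}$)
$o{\left(z,L \right)} = - 3 L$ ($o{\left(z,L \right)} = \frac{L}{- \frac{1}{3}} = L \left(-3\right) = - 3 L$)
$G{\left(f \right)} = 1$
$o{\left(-134,220 \right)} + \left(-101 + r{\left(-3 \right)} \left(w{\left(6 \right)} + G{\left(3 \right)}\right) 2\right) = \left(-3\right) 220 - \left(101 - \left(-28 + 7 \left(-3\right)\right) \left(0 + 1\right) 2\right) = -660 - \left(101 - \left(-28 - 21\right) 1 \cdot 2\right) = -660 - 199 = -859$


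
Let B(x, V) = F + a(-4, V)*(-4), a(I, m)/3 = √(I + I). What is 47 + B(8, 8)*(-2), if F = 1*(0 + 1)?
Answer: 45 + 48*I*√2 ≈ 45.0 + 67.882*I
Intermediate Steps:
F = 1 (F = 1*1 = 1)
a(I, m) = 3*√2*√I (a(I, m) = 3*√(I + I) = 3*√(2*I) = 3*(√2*√I) = 3*√2*√I)
B(x, V) = 1 - 24*I*√2 (B(x, V) = 1 + (3*√2*√(-4))*(-4) = 1 + (3*√2*(2*I))*(-4) = 1 + (6*I*√2)*(-4) = 1 - 24*I*√2)
47 + B(8, 8)*(-2) = 47 + (1 - 24*I*√2)*(-2) = 47 + (-2 + 48*I*√2) = 45 + 48*I*√2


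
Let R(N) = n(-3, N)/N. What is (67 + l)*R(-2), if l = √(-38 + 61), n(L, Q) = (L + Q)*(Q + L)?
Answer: -1675/2 - 25*√23/2 ≈ -897.45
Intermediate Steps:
n(L, Q) = (L + Q)² (n(L, Q) = (L + Q)*(L + Q) = (L + Q)²)
l = √23 ≈ 4.7958
R(N) = (-3 + N)²/N
(67 + l)*R(-2) = (67 + √23)*((-3 - 2)²/(-2)) = (67 + √23)*(-½*(-5)²) = (67 + √23)*(-½*25) = (67 + √23)*(-25/2) = -1675/2 - 25*√23/2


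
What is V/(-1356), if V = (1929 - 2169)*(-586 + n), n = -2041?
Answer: -52540/113 ≈ -464.96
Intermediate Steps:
V = 630480 (V = (1929 - 2169)*(-586 - 2041) = -240*(-2627) = 630480)
V/(-1356) = 630480/(-1356) = 630480*(-1/1356) = -52540/113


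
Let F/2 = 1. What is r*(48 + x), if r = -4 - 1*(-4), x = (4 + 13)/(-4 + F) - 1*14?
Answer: 0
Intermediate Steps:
F = 2 (F = 2*1 = 2)
x = -45/2 (x = (4 + 13)/(-4 + 2) - 1*14 = 17/(-2) - 14 = 17*(-½) - 14 = -17/2 - 14 = -45/2 ≈ -22.500)
r = 0 (r = -4 + 4 = 0)
r*(48 + x) = 0*(48 - 45/2) = 0*(51/2) = 0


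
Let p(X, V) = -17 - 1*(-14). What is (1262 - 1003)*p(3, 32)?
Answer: -777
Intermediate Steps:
p(X, V) = -3 (p(X, V) = -17 + 14 = -3)
(1262 - 1003)*p(3, 32) = (1262 - 1003)*(-3) = 259*(-3) = -777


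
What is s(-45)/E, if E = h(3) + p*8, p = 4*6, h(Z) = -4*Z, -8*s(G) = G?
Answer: 1/32 ≈ 0.031250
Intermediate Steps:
s(G) = -G/8
p = 24
E = 180 (E = -4*3 + 24*8 = -12 + 192 = 180)
s(-45)/E = -⅛*(-45)/180 = (45/8)*(1/180) = 1/32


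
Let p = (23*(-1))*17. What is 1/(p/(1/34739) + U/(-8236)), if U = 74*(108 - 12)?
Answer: -2059/27967293767 ≈ -7.3622e-8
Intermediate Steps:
U = 7104 (U = 74*96 = 7104)
p = -391 (p = -23*17 = -391)
1/(p/(1/34739) + U/(-8236)) = 1/(-391/(1/34739) + 7104/(-8236)) = 1/(-391/1/34739 + 7104*(-1/8236)) = 1/(-391*34739 - 1776/2059) = 1/(-13582949 - 1776/2059) = 1/(-27967293767/2059) = -2059/27967293767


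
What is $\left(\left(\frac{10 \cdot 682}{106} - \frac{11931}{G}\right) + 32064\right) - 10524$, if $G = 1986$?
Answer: $\frac{757799079}{35086} \approx 21598.0$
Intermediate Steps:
$\left(\left(\frac{10 \cdot 682}{106} - \frac{11931}{G}\right) + 32064\right) - 10524 = \left(\left(\frac{10 \cdot 682}{106} - \frac{11931}{1986}\right) + 32064\right) - 10524 = \left(\left(6820 \cdot \frac{1}{106} - \frac{3977}{662}\right) + 32064\right) - 10524 = \left(\left(\frac{3410}{53} - \frac{3977}{662}\right) + 32064\right) - 10524 = \left(\frac{2046639}{35086} + 32064\right) - 10524 = \frac{1127044143}{35086} - 10524 = \frac{757799079}{35086}$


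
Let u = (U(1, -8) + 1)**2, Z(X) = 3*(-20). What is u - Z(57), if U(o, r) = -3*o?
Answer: 64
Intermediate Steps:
Z(X) = -60
u = 4 (u = (-3*1 + 1)**2 = (-3 + 1)**2 = (-2)**2 = 4)
u - Z(57) = 4 - 1*(-60) = 4 + 60 = 64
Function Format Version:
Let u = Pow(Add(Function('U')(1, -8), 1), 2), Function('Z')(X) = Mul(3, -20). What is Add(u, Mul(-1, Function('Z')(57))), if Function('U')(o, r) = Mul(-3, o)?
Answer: 64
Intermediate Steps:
Function('Z')(X) = -60
u = 4 (u = Pow(Add(Mul(-3, 1), 1), 2) = Pow(Add(-3, 1), 2) = Pow(-2, 2) = 4)
Add(u, Mul(-1, Function('Z')(57))) = Add(4, Mul(-1, -60)) = Add(4, 60) = 64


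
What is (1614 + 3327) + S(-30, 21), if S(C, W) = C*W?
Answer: 4311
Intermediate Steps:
(1614 + 3327) + S(-30, 21) = (1614 + 3327) - 30*21 = 4941 - 630 = 4311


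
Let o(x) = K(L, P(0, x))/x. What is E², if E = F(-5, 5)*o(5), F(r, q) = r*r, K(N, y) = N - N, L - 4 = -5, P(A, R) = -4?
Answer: 0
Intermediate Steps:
L = -1 (L = 4 - 5 = -1)
K(N, y) = 0
F(r, q) = r²
o(x) = 0 (o(x) = 0/x = 0)
E = 0 (E = (-5)²*0 = 25*0 = 0)
E² = 0² = 0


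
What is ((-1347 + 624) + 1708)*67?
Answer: 65995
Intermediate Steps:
((-1347 + 624) + 1708)*67 = (-723 + 1708)*67 = 985*67 = 65995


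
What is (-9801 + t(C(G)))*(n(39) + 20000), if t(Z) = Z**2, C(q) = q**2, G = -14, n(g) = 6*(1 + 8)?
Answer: 573845210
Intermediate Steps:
n(g) = 54 (n(g) = 6*9 = 54)
(-9801 + t(C(G)))*(n(39) + 20000) = (-9801 + ((-14)**2)**2)*(54 + 20000) = (-9801 + 196**2)*20054 = (-9801 + 38416)*20054 = 28615*20054 = 573845210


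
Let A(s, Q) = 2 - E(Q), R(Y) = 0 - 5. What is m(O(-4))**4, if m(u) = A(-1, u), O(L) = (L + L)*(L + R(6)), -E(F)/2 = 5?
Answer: 20736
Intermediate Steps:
E(F) = -10 (E(F) = -2*5 = -10)
R(Y) = -5
O(L) = 2*L*(-5 + L) (O(L) = (L + L)*(L - 5) = (2*L)*(-5 + L) = 2*L*(-5 + L))
A(s, Q) = 12 (A(s, Q) = 2 - 1*(-10) = 2 + 10 = 12)
m(u) = 12
m(O(-4))**4 = 12**4 = 20736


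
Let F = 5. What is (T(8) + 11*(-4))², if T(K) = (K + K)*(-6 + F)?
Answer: 3600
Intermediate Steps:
T(K) = -2*K (T(K) = (K + K)*(-6 + 5) = (2*K)*(-1) = -2*K)
(T(8) + 11*(-4))² = (-2*8 + 11*(-4))² = (-16 - 44)² = (-60)² = 3600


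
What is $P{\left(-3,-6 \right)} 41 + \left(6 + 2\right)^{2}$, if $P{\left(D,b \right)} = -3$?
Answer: $-59$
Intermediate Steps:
$P{\left(-3,-6 \right)} 41 + \left(6 + 2\right)^{2} = \left(-3\right) 41 + \left(6 + 2\right)^{2} = -123 + 8^{2} = -123 + 64 = -59$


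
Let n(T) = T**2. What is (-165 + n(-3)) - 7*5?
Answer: -191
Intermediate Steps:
(-165 + n(-3)) - 7*5 = (-165 + (-3)**2) - 7*5 = (-165 + 9) - 35 = -156 - 35 = -191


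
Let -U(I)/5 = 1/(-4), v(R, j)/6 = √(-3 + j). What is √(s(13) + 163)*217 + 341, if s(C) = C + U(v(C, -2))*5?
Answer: 6541/2 ≈ 3270.5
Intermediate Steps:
v(R, j) = 6*√(-3 + j)
U(I) = 5/4 (U(I) = -5/(-4) = -5*(-1)/4 = -5*(-¼) = 5/4)
s(C) = 25/4 + C (s(C) = C + (5/4)*5 = C + 25/4 = 25/4 + C)
√(s(13) + 163)*217 + 341 = √((25/4 + 13) + 163)*217 + 341 = √(77/4 + 163)*217 + 341 = √(729/4)*217 + 341 = (27/2)*217 + 341 = 5859/2 + 341 = 6541/2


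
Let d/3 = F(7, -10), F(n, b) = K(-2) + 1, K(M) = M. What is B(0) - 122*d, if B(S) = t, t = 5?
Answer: 371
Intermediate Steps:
B(S) = 5
F(n, b) = -1 (F(n, b) = -2 + 1 = -1)
d = -3 (d = 3*(-1) = -3)
B(0) - 122*d = 5 - 122*(-3) = 5 + 366 = 371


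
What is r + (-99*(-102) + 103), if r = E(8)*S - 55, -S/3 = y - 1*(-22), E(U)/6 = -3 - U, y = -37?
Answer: 7176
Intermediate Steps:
E(U) = -18 - 6*U (E(U) = 6*(-3 - U) = -18 - 6*U)
S = 45 (S = -3*(-37 - 1*(-22)) = -3*(-37 + 22) = -3*(-15) = 45)
r = -3025 (r = (-18 - 6*8)*45 - 55 = (-18 - 48)*45 - 55 = -66*45 - 55 = -2970 - 55 = -3025)
r + (-99*(-102) + 103) = -3025 + (-99*(-102) + 103) = -3025 + (10098 + 103) = -3025 + 10201 = 7176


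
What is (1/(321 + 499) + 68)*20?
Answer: 55761/41 ≈ 1360.0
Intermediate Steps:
(1/(321 + 499) + 68)*20 = (1/820 + 68)*20 = (55761/820)*20 = 55761/41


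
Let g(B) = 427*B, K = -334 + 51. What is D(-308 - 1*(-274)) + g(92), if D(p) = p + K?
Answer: 38967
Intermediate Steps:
K = -283
D(p) = -283 + p (D(p) = p - 283 = -283 + p)
D(-308 - 1*(-274)) + g(92) = (-283 + (-308 - 1*(-274))) + 427*92 = (-283 + (-308 + 274)) + 39284 = (-283 - 34) + 39284 = -317 + 39284 = 38967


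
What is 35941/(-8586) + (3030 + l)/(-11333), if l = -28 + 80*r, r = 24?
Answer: -449579645/97305138 ≈ -4.6203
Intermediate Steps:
l = 1892 (l = -28 + 80*24 = -28 + 1920 = 1892)
35941/(-8586) + (3030 + l)/(-11333) = 35941/(-8586) + (3030 + 1892)/(-11333) = 35941*(-1/8586) + 4922*(-1/11333) = -35941/8586 - 4922/11333 = -449579645/97305138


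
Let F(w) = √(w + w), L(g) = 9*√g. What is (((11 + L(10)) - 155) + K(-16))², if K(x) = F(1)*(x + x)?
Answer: (144 - 9*√10 + 32*√2)² ≈ 25855.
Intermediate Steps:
F(w) = √2*√w (F(w) = √(2*w) = √2*√w)
K(x) = 2*x*√2 (K(x) = (√2*√1)*(x + x) = (√2*1)*(2*x) = √2*(2*x) = 2*x*√2)
(((11 + L(10)) - 155) + K(-16))² = (((11 + 9*√10) - 155) + 2*(-16)*√2)² = ((-144 + 9*√10) - 32*√2)² = (-144 - 32*√2 + 9*√10)²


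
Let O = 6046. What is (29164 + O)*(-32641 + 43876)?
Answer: 395584350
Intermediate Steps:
(29164 + O)*(-32641 + 43876) = (29164 + 6046)*(-32641 + 43876) = 35210*11235 = 395584350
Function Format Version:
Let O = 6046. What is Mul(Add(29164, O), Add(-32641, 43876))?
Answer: 395584350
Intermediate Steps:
Mul(Add(29164, O), Add(-32641, 43876)) = Mul(Add(29164, 6046), Add(-32641, 43876)) = Mul(35210, 11235) = 395584350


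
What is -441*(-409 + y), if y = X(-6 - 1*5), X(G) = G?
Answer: 185220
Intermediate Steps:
y = -11 (y = -6 - 1*5 = -6 - 5 = -11)
-441*(-409 + y) = -441*(-409 - 11) = -441*(-420) = 185220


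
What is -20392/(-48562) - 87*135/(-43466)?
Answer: 728359681/1055397946 ≈ 0.69013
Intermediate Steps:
-20392/(-48562) - 87*135/(-43466) = -20392*(-1/48562) - 11745*(-1/43466) = 10196/24281 + 11745/43466 = 728359681/1055397946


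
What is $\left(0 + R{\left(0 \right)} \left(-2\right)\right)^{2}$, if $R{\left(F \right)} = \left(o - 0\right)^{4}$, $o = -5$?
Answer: $1562500$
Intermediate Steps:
$R{\left(F \right)} = 625$ ($R{\left(F \right)} = \left(-5 - 0\right)^{4} = \left(-5 + 0\right)^{4} = \left(-5\right)^{4} = 625$)
$\left(0 + R{\left(0 \right)} \left(-2\right)\right)^{2} = \left(0 + 625 \left(-2\right)\right)^{2} = \left(0 - 1250\right)^{2} = \left(-1250\right)^{2} = 1562500$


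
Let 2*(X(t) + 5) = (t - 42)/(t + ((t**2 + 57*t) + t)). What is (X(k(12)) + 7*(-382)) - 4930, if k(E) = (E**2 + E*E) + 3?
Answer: -516651017/67900 ≈ -7609.0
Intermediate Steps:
k(E) = 3 + 2*E**2 (k(E) = (E**2 + E**2) + 3 = 2*E**2 + 3 = 3 + 2*E**2)
X(t) = -5 + (-42 + t)/(2*(t**2 + 59*t)) (X(t) = -5 + ((t - 42)/(t + ((t**2 + 57*t) + t)))/2 = -5 + ((-42 + t)/(t + (t**2 + 58*t)))/2 = -5 + ((-42 + t)/(t**2 + 59*t))/2 = -5 + (-42 + t)/(2*(t**2 + 59*t)))
(X(k(12)) + 7*(-382)) - 4930 = ((-42 - 589*(3 + 2*12**2) - 10*(3 + 2*12**2)**2)/(2*(3 + 2*12**2)*(59 + (3 + 2*12**2))) + 7*(-382)) - 4930 = ((-42 - 589*(3 + 2*144) - 10*(3 + 2*144)**2)/(2*(3 + 2*144)*(59 + (3 + 2*144))) - 2674) - 4930 = ((-42 - 589*(3 + 288) - 10*(3 + 288)**2)/(2*(3 + 288)*(59 + (3 + 288))) - 2674) - 4930 = ((1/2)*(-42 - 589*291 - 10*291**2)/(291*(59 + 291)) - 2674) - 4930 = ((1/2)*(1/291)*(-42 - 171399 - 10*84681)/350 - 2674) - 4930 = ((1/2)*(1/291)*(1/350)*(-42 - 171399 - 846810) - 2674) - 4930 = ((1/2)*(1/291)*(1/350)*(-1018251) - 2674) - 4930 = (-339417/67900 - 2674) - 4930 = -181904017/67900 - 4930 = -516651017/67900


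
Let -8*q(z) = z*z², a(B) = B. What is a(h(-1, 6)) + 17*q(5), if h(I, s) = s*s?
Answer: -1837/8 ≈ -229.63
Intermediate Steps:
h(I, s) = s²
q(z) = -z³/8 (q(z) = -z*z²/8 = -z³/8)
a(h(-1, 6)) + 17*q(5) = 6² + 17*(-⅛*5³) = 36 + 17*(-⅛*125) = 36 + 17*(-125/8) = 36 - 2125/8 = -1837/8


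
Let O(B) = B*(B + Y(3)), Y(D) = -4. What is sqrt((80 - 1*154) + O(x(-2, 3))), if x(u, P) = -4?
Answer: I*sqrt(42) ≈ 6.4807*I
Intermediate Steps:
O(B) = B*(-4 + B) (O(B) = B*(B - 4) = B*(-4 + B))
sqrt((80 - 1*154) + O(x(-2, 3))) = sqrt((80 - 1*154) - 4*(-4 - 4)) = sqrt((80 - 154) - 4*(-8)) = sqrt(-74 + 32) = sqrt(-42) = I*sqrt(42)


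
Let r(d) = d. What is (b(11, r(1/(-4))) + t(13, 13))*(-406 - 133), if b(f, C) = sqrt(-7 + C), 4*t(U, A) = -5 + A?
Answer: -1078 - 539*I*sqrt(29)/2 ≈ -1078.0 - 1451.3*I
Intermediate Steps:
t(U, A) = -5/4 + A/4 (t(U, A) = (-5 + A)/4 = -5/4 + A/4)
(b(11, r(1/(-4))) + t(13, 13))*(-406 - 133) = (sqrt(-7 + 1/(-4)) + (-5/4 + (1/4)*13))*(-406 - 133) = (sqrt(-7 - 1/4) + (-5/4 + 13/4))*(-539) = (sqrt(-29/4) + 2)*(-539) = (I*sqrt(29)/2 + 2)*(-539) = (2 + I*sqrt(29)/2)*(-539) = -1078 - 539*I*sqrt(29)/2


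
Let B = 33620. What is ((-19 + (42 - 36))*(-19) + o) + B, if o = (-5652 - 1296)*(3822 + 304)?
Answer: -28633581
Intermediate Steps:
o = -28667448 (o = -6948*4126 = -28667448)
((-19 + (42 - 36))*(-19) + o) + B = ((-19 + (42 - 36))*(-19) - 28667448) + 33620 = ((-19 + 6)*(-19) - 28667448) + 33620 = (-13*(-19) - 28667448) + 33620 = (247 - 28667448) + 33620 = -28667201 + 33620 = -28633581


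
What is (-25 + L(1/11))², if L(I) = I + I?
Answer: 74529/121 ≈ 615.94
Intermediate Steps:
L(I) = 2*I
(-25 + L(1/11))² = (-25 + 2/11)² = (-273/11)² = 74529/121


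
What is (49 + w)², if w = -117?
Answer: 4624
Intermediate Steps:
(49 + w)² = (49 - 117)² = (-68)² = 4624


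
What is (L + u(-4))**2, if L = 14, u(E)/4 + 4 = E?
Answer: 324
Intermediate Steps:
u(E) = -16 + 4*E
(L + u(-4))**2 = (14 + (-16 + 4*(-4)))**2 = (14 + (-16 - 16))**2 = (14 - 32)**2 = (-18)**2 = 324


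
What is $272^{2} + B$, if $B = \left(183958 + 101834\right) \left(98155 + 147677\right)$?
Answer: $70256892928$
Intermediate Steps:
$B = 70256818944$ ($B = 285792 \cdot 245832 = 70256818944$)
$272^{2} + B = 272^{2} + 70256818944 = 73984 + 70256818944 = 70256892928$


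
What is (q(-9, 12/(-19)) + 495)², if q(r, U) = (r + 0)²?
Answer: 331776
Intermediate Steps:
q(r, U) = r²
(q(-9, 12/(-19)) + 495)² = ((-9)² + 495)² = (81 + 495)² = 576² = 331776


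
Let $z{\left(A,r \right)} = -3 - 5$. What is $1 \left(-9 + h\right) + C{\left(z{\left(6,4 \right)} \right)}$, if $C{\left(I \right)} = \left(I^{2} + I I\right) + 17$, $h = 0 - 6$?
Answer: $130$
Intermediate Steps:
$h = -6$ ($h = 0 - 6 = -6$)
$z{\left(A,r \right)} = -8$
$C{\left(I \right)} = 17 + 2 I^{2}$ ($C{\left(I \right)} = \left(I^{2} + I^{2}\right) + 17 = 2 I^{2} + 17 = 17 + 2 I^{2}$)
$1 \left(-9 + h\right) + C{\left(z{\left(6,4 \right)} \right)} = 1 \left(-9 - 6\right) + \left(17 + 2 \left(-8\right)^{2}\right) = 1 \left(-15\right) + \left(17 + 2 \cdot 64\right) = -15 + \left(17 + 128\right) = -15 + 145 = 130$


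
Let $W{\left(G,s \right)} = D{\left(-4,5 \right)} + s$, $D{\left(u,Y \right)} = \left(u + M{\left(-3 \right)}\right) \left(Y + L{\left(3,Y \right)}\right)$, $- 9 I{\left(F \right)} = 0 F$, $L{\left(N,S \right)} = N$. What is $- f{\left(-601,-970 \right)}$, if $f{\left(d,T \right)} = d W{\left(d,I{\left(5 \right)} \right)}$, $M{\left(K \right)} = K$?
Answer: $-33656$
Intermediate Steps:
$I{\left(F \right)} = 0$ ($I{\left(F \right)} = - \frac{0 F}{9} = \left(- \frac{1}{9}\right) 0 = 0$)
$D{\left(u,Y \right)} = \left(-3 + u\right) \left(3 + Y\right)$ ($D{\left(u,Y \right)} = \left(u - 3\right) \left(Y + 3\right) = \left(-3 + u\right) \left(3 + Y\right)$)
$W{\left(G,s \right)} = -56 + s$ ($W{\left(G,s \right)} = \left(-9 - 15 + 3 \left(-4\right) + 5 \left(-4\right)\right) + s = \left(-9 - 15 - 12 - 20\right) + s = -56 + s$)
$f{\left(d,T \right)} = - 56 d$ ($f{\left(d,T \right)} = d \left(-56 + 0\right) = d \left(-56\right) = - 56 d$)
$- f{\left(-601,-970 \right)} = - \left(-56\right) \left(-601\right) = \left(-1\right) 33656 = -33656$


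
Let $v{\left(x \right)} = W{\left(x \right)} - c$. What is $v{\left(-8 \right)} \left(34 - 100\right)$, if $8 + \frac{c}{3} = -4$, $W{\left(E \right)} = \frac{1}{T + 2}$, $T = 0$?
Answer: $-2409$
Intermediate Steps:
$W{\left(E \right)} = \frac{1}{2}$ ($W{\left(E \right)} = \frac{1}{0 + 2} = \frac{1}{2}$)
$c = -36$ ($c = -24 + 3 \left(-4\right) = -24 - 12 = -36$)
$v{\left(x \right)} = \frac{73}{2}$ ($v{\left(x \right)} = \frac{1}{2} - -36 = \frac{1}{2} + 36 = \frac{73}{2}$)
$v{\left(-8 \right)} \left(34 - 100\right) = \frac{73 \left(34 - 100\right)}{2} = \frac{73}{2} \left(-66\right) = -2409$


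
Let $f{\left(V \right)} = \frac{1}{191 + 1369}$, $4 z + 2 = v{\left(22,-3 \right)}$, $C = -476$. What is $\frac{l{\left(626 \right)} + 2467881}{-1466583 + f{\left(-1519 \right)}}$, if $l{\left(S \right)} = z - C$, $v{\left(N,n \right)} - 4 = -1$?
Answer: $- \frac{3850637310}{2287869479} \approx -1.6831$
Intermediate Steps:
$v{\left(N,n \right)} = 3$ ($v{\left(N,n \right)} = 4 - 1 = 3$)
$z = \frac{1}{4}$ ($z = - \frac{1}{2} + \frac{1}{4} \cdot 3 = - \frac{1}{2} + \frac{3}{4} = \frac{1}{4} \approx 0.25$)
$f{\left(V \right)} = \frac{1}{1560}$
$l{\left(S \right)} = \frac{1905}{4}$ ($l{\left(S \right)} = \frac{1}{4} - -476 = \frac{1}{4} + 476 = \frac{1905}{4}$)
$\frac{l{\left(626 \right)} + 2467881}{-1466583 + f{\left(-1519 \right)}} = \frac{\frac{1905}{4} + 2467881}{-1466583 + \frac{1}{1560}} = \frac{9873429}{4 \left(- \frac{2287869479}{1560}\right)} = \frac{9873429}{4} \left(- \frac{1560}{2287869479}\right) = - \frac{3850637310}{2287869479}$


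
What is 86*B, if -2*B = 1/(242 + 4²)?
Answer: -⅙ ≈ -0.16667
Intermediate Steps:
B = -1/516 (B = -1/(2*(242 + 4²)) = -1/(2*(242 + 16)) = -½/258 = -½*1/258 = -1/516 ≈ -0.0019380)
86*B = 86*(-1/516) = -⅙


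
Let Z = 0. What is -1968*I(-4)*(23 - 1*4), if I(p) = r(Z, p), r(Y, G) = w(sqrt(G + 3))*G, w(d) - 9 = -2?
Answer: 1046976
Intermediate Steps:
w(d) = 7 (w(d) = 9 - 2 = 7)
r(Y, G) = 7*G
I(p) = 7*p
-1968*I(-4)*(23 - 1*4) = -1968*7*(-4)*(23 - 1*4) = -(-55104)*(23 - 4) = -(-55104)*19 = -1968*(-532) = 1046976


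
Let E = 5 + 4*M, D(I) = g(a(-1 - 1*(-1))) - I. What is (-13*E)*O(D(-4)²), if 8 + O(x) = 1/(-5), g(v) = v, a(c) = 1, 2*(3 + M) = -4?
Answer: -1599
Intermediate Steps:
M = -5 (M = -3 + (½)*(-4) = -3 - 2 = -5)
D(I) = 1 - I
E = -15 (E = 5 + 4*(-5) = 5 - 20 = -15)
O(x) = -41/5 (O(x) = -8 + 1/(-5) = -8 - ⅕ = -41/5)
(-13*E)*O(D(-4)²) = -13*(-15)*(-41/5) = 195*(-41/5) = -1599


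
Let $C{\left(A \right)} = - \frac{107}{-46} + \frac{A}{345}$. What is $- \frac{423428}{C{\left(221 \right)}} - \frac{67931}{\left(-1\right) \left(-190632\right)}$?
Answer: $- \frac{2421573840739}{16966248} \approx -1.4273 \cdot 10^{5}$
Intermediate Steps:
$C{\left(A \right)} = \frac{107}{46} + \frac{A}{345}$ ($C{\left(A \right)} = \left(-107\right) \left(- \frac{1}{46}\right) + A \frac{1}{345} = \frac{107}{46} + \frac{A}{345}$)
$- \frac{423428}{C{\left(221 \right)}} - \frac{67931}{\left(-1\right) \left(-190632\right)} = - \frac{423428}{\frac{107}{46} + \frac{1}{345} \cdot 221} - \frac{67931}{\left(-1\right) \left(-190632\right)} = - \frac{423428}{\frac{107}{46} + \frac{221}{345}} - \frac{67931}{190632} = - \frac{423428}{\frac{89}{30}} - \frac{67931}{190632} = \left(-423428\right) \frac{30}{89} - \frac{67931}{190632} = - \frac{12702840}{89} - \frac{67931}{190632} = - \frac{2421573840739}{16966248}$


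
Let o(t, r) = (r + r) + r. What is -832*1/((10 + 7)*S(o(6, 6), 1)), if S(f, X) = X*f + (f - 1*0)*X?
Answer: -208/153 ≈ -1.3595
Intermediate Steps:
o(t, r) = 3*r (o(t, r) = 2*r + r = 3*r)
S(f, X) = 2*X*f (S(f, X) = X*f + (f + 0)*X = X*f + f*X = X*f + X*f = 2*X*f)
-832*1/((10 + 7)*S(o(6, 6), 1)) = -832*1/(36*(10 + 7)) = -832/(17*(2*1*18)) = -832/(17*36) = -832/612 = -832*1/612 = -208/153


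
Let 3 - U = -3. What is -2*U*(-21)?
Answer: 252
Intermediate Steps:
U = 6 (U = 3 - 1*(-3) = 3 + 3 = 6)
-2*U*(-21) = -2*6*(-21) = -12*(-21) = 252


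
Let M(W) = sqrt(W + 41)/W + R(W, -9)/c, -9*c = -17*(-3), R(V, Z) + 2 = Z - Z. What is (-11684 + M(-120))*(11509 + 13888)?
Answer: -5044402934/17 - 25397*I*sqrt(79)/120 ≈ -2.9673e+8 - 1881.1*I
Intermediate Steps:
R(V, Z) = -2 (R(V, Z) = -2 + (Z - Z) = -2 + 0 = -2)
c = -17/3 (c = -(-17)*(-3)/9 = -1/9*51 = -17/3 ≈ -5.6667)
M(W) = 6/17 + sqrt(41 + W)/W (M(W) = sqrt(W + 41)/W - 2/(-17/3) = sqrt(41 + W)/W - 2*(-3/17) = sqrt(41 + W)/W + 6/17 = 6/17 + sqrt(41 + W)/W)
(-11684 + M(-120))*(11509 + 13888) = (-11684 + (6/17 + sqrt(41 - 120)/(-120)))*(11509 + 13888) = (-11684 + (6/17 - I*sqrt(79)/120))*25397 = (-198622/17 - I*sqrt(79)/120)*25397 = -5044402934/17 - 25397*I*sqrt(79)/120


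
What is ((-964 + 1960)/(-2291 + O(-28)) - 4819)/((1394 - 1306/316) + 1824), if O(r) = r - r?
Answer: -22082650/14725939 ≈ -1.4996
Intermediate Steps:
O(r) = 0
((-964 + 1960)/(-2291 + O(-28)) - 4819)/((1394 - 1306/316) + 1824) = ((-964 + 1960)/(-2291 + 0) - 4819)/((1394 - 1306/316) + 1824) = (996/(-2291) - 4819)/((1394 - 1306*1/316) + 1824) = (996*(-1/2291) - 4819)/((1394 - 653/158) + 1824) = (-996/2291 - 4819)/(219599/158 + 1824) = -11041325/(2291*507791/158) = -11041325/2291*158/507791 = -22082650/14725939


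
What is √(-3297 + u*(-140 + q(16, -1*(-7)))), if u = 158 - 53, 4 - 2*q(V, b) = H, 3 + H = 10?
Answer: 7*I*√1482/2 ≈ 134.74*I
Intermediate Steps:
H = 7 (H = -3 + 10 = 7)
q(V, b) = -3/2 (q(V, b) = 2 - ½*7 = 2 - 7/2 = -3/2)
u = 105
√(-3297 + u*(-140 + q(16, -1*(-7)))) = √(-3297 + 105*(-140 - 3/2)) = √(-3297 + 105*(-283/2)) = √(-3297 - 29715/2) = √(-36309/2) = 7*I*√1482/2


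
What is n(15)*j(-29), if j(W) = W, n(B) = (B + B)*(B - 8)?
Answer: -6090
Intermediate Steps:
n(B) = 2*B*(-8 + B) (n(B) = (2*B)*(-8 + B) = 2*B*(-8 + B))
n(15)*j(-29) = (2*15*(-8 + 15))*(-29) = (2*15*7)*(-29) = 210*(-29) = -6090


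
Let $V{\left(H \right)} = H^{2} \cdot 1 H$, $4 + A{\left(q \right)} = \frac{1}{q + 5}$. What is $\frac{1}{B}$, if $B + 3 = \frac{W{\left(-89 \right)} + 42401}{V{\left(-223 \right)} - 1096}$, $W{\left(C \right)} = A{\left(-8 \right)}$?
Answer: $- \frac{33271989}{99943157} \approx -0.33291$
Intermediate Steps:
$A{\left(q \right)} = -4 + \frac{1}{5 + q}$ ($A{\left(q \right)} = -4 + \frac{1}{q + 5} = -4 + \frac{1}{5 + q}$)
$W{\left(C \right)} = - \frac{13}{3}$ ($W{\left(C \right)} = \frac{-19 - -32}{5 - 8} = \frac{-19 + 32}{-3} = \left(- \frac{1}{3}\right) 13 = - \frac{13}{3}$)
$V{\left(H \right)} = H^{3}$ ($V{\left(H \right)} = H^{2} H = H^{3}$)
$B = - \frac{99943157}{33271989}$ ($B = -3 + \frac{- \frac{13}{3} + 42401}{\left(-223\right)^{3} - 1096} = -3 + \frac{127190}{3 \left(-11089567 - 1096\right)} = -3 + \frac{127190}{3 \left(-11090663\right)} = -3 + \frac{127190}{3} \left(- \frac{1}{11090663}\right) = -3 - \frac{127190}{33271989} = - \frac{99943157}{33271989} \approx -3.0038$)
$\frac{1}{B} = \frac{1}{- \frac{99943157}{33271989}} = - \frac{33271989}{99943157}$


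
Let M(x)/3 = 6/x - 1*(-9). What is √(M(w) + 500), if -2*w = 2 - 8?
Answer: √533 ≈ 23.087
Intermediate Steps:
w = 3 (w = -(2 - 8)/2 = -½*(-6) = 3)
M(x) = 27 + 18/x (M(x) = 3*(6/x - 1*(-9)) = 3*(6/x + 9) = 3*(9 + 6/x) = 27 + 18/x)
√(M(w) + 500) = √((27 + 18/3) + 500) = √((27 + 18*(⅓)) + 500) = √((27 + 6) + 500) = √(33 + 500) = √533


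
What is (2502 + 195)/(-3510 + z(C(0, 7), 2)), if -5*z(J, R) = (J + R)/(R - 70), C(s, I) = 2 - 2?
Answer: -458490/596699 ≈ -0.76838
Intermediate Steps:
C(s, I) = 0
z(J, R) = -(J + R)/(5*(-70 + R)) (z(J, R) = -(J + R)/(5*(R - 70)) = -(J + R)/(5*(-70 + R)))
(2502 + 195)/(-3510 + z(C(0, 7), 2)) = (2502 + 195)/(-3510 + (-1*0 - 1*2)/(5*(-70 + 2))) = 2697/(-3510 + (⅕)*(0 - 2)/(-68)) = 2697/(-3510 + (⅕)*(-1/68)*(-2)) = 2697/(-3510 + 1/170) = 2697/(-596699/170) = 2697*(-170/596699) = -458490/596699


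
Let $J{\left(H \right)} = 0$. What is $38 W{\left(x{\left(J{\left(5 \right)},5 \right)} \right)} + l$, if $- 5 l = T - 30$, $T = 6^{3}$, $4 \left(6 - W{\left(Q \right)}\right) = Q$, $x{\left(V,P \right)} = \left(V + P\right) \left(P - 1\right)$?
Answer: $\frac{4}{5} \approx 0.8$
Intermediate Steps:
$x{\left(V,P \right)} = \left(-1 + P\right) \left(P + V\right)$ ($x{\left(V,P \right)} = \left(P + V\right) \left(-1 + P\right) = \left(-1 + P\right) \left(P + V\right)$)
$W{\left(Q \right)} = 6 - \frac{Q}{4}$
$T = 216$
$l = - \frac{186}{5}$ ($l = - \frac{216 - 30}{5} = \left(- \frac{1}{5}\right) 186 = - \frac{186}{5} \approx -37.2$)
$38 W{\left(x{\left(J{\left(5 \right)},5 \right)} \right)} + l = 38 \left(6 - \frac{5^{2} - 5 - 0 + 5 \cdot 0}{4}\right) - \frac{186}{5} = 38 \left(6 - \frac{25 - 5 + 0 + 0}{4}\right) - \frac{186}{5} = 38 \left(6 - 5\right) - \frac{186}{5} = 38 \cdot 1 - \frac{186}{5} = 38 - \frac{186}{5} = \frac{4}{5}$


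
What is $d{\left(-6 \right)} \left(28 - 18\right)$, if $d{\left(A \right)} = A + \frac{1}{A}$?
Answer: $- \frac{185}{3} \approx -61.667$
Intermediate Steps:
$d{\left(-6 \right)} \left(28 - 18\right) = \left(-6 + \frac{1}{-6}\right) \left(28 - 18\right) = \left(-6 - \frac{1}{6}\right) 10 = \left(- \frac{37}{6}\right) 10 = - \frac{185}{3}$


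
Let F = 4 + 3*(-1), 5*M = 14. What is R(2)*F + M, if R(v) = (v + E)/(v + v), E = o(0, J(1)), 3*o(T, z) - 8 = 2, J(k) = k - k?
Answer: 62/15 ≈ 4.1333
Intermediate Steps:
J(k) = 0
o(T, z) = 10/3 (o(T, z) = 8/3 + (⅓)*2 = 8/3 + ⅔ = 10/3)
M = 14/5 (M = (⅕)*14 = 14/5 ≈ 2.8000)
E = 10/3 ≈ 3.3333
F = 1 (F = 4 - 3 = 1)
R(v) = (10/3 + v)/(2*v) (R(v) = (v + 10/3)/(v + v) = (10/3 + v)/((2*v)) = (10/3 + v)*(1/(2*v)) = (10/3 + v)/(2*v))
R(2)*F + M = ((⅙)*(10 + 3*2)/2)*1 + 14/5 = ((⅙)*(½)*(10 + 6))*1 + 14/5 = ((⅙)*(½)*16)*1 + 14/5 = (4/3)*1 + 14/5 = 4/3 + 14/5 = 62/15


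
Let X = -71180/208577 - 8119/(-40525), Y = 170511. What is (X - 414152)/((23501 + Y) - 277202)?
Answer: 3500655314687437/703170373530750 ≈ 4.9784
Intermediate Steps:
X = -1191132837/8452582925 (X = -71180*1/208577 - 8119*(-1/40525) = -71180/208577 + 8119/40525 = -1191132837/8452582925 ≈ -0.14092)
(X - 414152)/((23501 + Y) - 277202) = (-1191132837/8452582925 - 414152)/((23501 + 170511) - 277202) = -3500655314687437/(8452582925*(194012 - 277202)) = -3500655314687437/8452582925/(-83190) = -3500655314687437/8452582925*(-1/83190) = 3500655314687437/703170373530750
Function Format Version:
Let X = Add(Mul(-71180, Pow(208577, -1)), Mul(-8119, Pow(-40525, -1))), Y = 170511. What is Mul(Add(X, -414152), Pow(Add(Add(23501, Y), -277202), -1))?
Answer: Rational(3500655314687437, 703170373530750) ≈ 4.9784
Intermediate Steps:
X = Rational(-1191132837, 8452582925) (X = Add(Mul(-71180, Rational(1, 208577)), Mul(-8119, Rational(-1, 40525))) = Add(Rational(-71180, 208577), Rational(8119, 40525)) = Rational(-1191132837, 8452582925) ≈ -0.14092)
Mul(Add(X, -414152), Pow(Add(Add(23501, Y), -277202), -1)) = Mul(Add(Rational(-1191132837, 8452582925), -414152), Pow(Add(Add(23501, 170511), -277202), -1)) = Mul(Rational(-3500655314687437, 8452582925), Pow(Add(194012, -277202), -1)) = Mul(Rational(-3500655314687437, 8452582925), Pow(-83190, -1)) = Mul(Rational(-3500655314687437, 8452582925), Rational(-1, 83190)) = Rational(3500655314687437, 703170373530750)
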